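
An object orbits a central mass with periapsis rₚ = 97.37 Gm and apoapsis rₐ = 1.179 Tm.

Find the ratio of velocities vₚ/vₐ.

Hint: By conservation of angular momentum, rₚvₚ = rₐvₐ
rₚ = 97.37 Gm = 9.737 × 10^10 m
rₐ = 1.179 Tm = 1.179 × 10^12 m
rₚvₚ = rₐvₐ  ⇒  vₚ/vₐ = rₐ/rₚ
vₚ/vₐ = (1.179 × 10^12) / (9.737 × 10^10) = 12.1085

Final answer: vₚ/vₐ = 12.11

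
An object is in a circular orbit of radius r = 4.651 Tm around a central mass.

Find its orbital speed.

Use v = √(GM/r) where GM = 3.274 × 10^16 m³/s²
r = 4.651 Tm = 4.651 × 10^12 m
GM = 3.274 × 10^16 m³/s²
GM/r = (3.274 × 10^16) / (4.651 × 10^12) = 7039.35 m²/s²
v = √(GM/r) = 83.9008 m/s ≈ 83.9 m/s

Final answer: 83.9 m/s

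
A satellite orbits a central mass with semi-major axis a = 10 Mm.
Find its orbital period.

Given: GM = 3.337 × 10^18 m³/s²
a = 10 Mm = 1 × 10^7 m
GM = 3.337 × 10^18 m³/s²
a³ = 1 × 10^21 m³
T = 2π √(a³/GM) = 2π √((1 × 10^21) / (3.337 × 10^18)) = 2π × 17.311 s
T = 108.768 s ≈ 1.813 minutes

Final answer: 1.813 minutes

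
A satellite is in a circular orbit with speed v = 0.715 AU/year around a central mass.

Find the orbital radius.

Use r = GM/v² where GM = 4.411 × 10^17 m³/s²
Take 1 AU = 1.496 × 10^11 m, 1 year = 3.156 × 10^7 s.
v = 0.715 AU/year = 3389.23 m/s
GM = 4.411 × 10^17 m³/s²
v² = 1.14869 × 10^7 m²/s²
r = GM/v² = (4.411 × 10^17) / (1.14869 × 10^7) = 3.84004 × 10^10 m ≈ 0.2567 AU

Final answer: 0.2567 AU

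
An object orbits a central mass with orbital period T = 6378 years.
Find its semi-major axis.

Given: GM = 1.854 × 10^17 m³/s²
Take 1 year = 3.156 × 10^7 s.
T = 6378 years = 2.0129 × 10^11 s
GM = 1.854 × 10^17 m³/s²
Kepler's third law: a³ = GM T² / (4π²)
T² = 4.05175 × 10^22 s²
a³ = (1.854 × 10^17) × (4.05175 × 10^22) / (4π²) = 1.9028 × 10^38 m³
a = (a³)^(1/3) = 5.75172 × 10^12 m ≈ 5.752 Tm

Final answer: 5.752 Tm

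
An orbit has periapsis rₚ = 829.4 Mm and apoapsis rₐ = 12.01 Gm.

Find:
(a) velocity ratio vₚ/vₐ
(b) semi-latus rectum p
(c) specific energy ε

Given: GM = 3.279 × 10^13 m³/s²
rₚ = 829.4 Mm = 8.294 × 10^8 m
rₐ = 12.01 Gm = 1.201 × 10^10 m
GM = 3.279 × 10^13 m³/s²
a = (rₚ + rₐ)/2 = 6.4197 × 10^9 m
e = (rₐ − rₚ)/(rₐ + rₚ) = (1.11806 × 10^10) / (1.28394 × 10^10) = 0.870804
(a) vₚ/vₐ = rₐ/rₚ (angular momentum) = (1.201 × 10^10) / (8.294 × 10^8) = 14.4803 ≈ 14.48
(b) 1 − e² = 0.241701;  p = a(1 − e²) = 6.4197 × 10^9 × 0.241701 = 1.55164 × 10^9 m ≈ 1.552 Gm
(c) 2a = 1.28394 × 10^10 m;  ε = −GM/(2a) = -2553.86 J/kg ≈ -2.554 kJ/kg

Final answer:
(a) velocity ratio vₚ/vₐ = 14.48
(b) semi-latus rectum p = 1.552 Gm
(c) specific energy ε = -2.554 kJ/kg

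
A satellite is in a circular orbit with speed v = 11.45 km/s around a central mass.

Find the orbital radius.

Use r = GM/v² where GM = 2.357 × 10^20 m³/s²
v = 11.45 km/s = 11450 m/s
GM = 2.357 × 10^20 m³/s²
v² = 1.31102 × 10^8 m²/s²
r = GM/v² = (2.357 × 10^20) / (1.31102 × 10^8) = 1.79783 × 10^12 m ≈ 1.798 Tm

Final answer: 1.798 Tm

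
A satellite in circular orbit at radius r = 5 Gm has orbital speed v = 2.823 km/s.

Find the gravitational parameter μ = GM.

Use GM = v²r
r = 5 Gm = 5 × 10^9 m
v = 2.823 km/s = 2823 m/s
v² = 7.96933 × 10^6 m²/s²
GM = v²r = 7.96933 × 10^6 × 5 × 10^9 = 3.98466 × 10^16 m³/s²
GM ≈ 3.985 × 10^16 m³/s²

Final answer: GM = 3.985 × 10^16 m³/s²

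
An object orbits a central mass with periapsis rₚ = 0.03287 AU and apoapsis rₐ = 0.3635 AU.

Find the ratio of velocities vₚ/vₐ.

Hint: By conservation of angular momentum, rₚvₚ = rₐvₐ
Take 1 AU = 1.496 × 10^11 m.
rₚ = 0.03287 AU = 4.91735 × 10^9 m
rₐ = 0.3635 AU = 5.43796 × 10^10 m
rₚvₚ = rₐvₐ  ⇒  vₚ/vₐ = rₐ/rₚ
vₚ/vₐ = (5.43796 × 10^10) / (4.91735 × 10^9) = 11.0587

Final answer: vₚ/vₐ = 11.06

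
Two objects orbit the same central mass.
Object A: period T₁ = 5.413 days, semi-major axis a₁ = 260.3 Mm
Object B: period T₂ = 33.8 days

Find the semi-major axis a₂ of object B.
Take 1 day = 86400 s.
T₁ = 5.413 days = 467683 s
T₂ = 33.8 days = 2.92032 × 10^6 s
a₁ = 260.3 Mm = 2.603 × 10^8 m
Kepler's third law: (T₂/T₁)² = (a₂/a₁)³  ⇒  a₂ = a₁ (T₂/T₁)^(2/3)
T₂/T₁ = 6.24423
(T₂/T₁)^(2/3) = 3.39093
a₂ = 2.603 × 10^8 m × 3.39093 = 8.8266 × 10^8 m ≈ 882.7 Mm

Final answer: a₂ = 882.7 Mm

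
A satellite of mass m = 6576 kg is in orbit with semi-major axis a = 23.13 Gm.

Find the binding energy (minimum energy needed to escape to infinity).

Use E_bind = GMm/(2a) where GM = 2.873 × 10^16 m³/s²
a = 23.13 Gm = 2.313 × 10^10 m
GM = 2.873 × 10^16 m³/s²
m = 6576 kg
GMm = 2.873 × 10^16 × 6576 = 1.88928 × 10^20 m³·kg/s²
2a = 4.626 × 10^10 m
E_bind = GMm/(2a) = 4.08406 × 10^9 J ≈ 4.084 GJ

Final answer: 4.084 GJ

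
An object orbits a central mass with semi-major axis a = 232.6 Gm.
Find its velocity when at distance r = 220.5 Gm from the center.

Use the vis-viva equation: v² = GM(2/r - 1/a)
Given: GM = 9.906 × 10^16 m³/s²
a = 232.6 Gm = 2.326 × 10^11 m
r = 220.5 Gm = 2.205 × 10^11 m
GM = 9.906 × 10^16 m³/s²
2/r − 1/a = 9.07029 × 10^-12 − 4.29923 × 10^-12 = 4.77107 × 10^-12 m⁻¹
v² = GM (2/r − 1/a) = 472622 m²/s²
v = 687.475 m/s ≈ 687.5 m/s

Final answer: 687.5 m/s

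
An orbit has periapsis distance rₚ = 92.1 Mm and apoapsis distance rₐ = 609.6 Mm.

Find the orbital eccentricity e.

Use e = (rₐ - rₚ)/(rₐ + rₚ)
rₚ = 92.1 Mm = 9.21 × 10^7 m
rₐ = 609.6 Mm = 6.096 × 10^8 m
rₐ − rₚ = 5.175 × 10^8 m
rₐ + rₚ = 7.017 × 10^8 m
e = (rₐ − rₚ)/(rₐ + rₚ) = 0.737495

Final answer: e = 0.7375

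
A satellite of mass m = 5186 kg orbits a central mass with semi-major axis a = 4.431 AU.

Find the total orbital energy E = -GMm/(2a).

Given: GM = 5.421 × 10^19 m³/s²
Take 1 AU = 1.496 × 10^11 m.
a = 4.431 AU = 6.62878 × 10^11 m
GM = 5.421 × 10^19 m³/s²
2a = 1.32576 × 10^12 m
GMm = 5.421 × 10^19 × 5186 = 2.81133 × 10^23 m³·kg/s²
E = −GMm/(2a) = -2.12055 × 10^11 J ≈ -212.1 GJ

Final answer: -212.1 GJ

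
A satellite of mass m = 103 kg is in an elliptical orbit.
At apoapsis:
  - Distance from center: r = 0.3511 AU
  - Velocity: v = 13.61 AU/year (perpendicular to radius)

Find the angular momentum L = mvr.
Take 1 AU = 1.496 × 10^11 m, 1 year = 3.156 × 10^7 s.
r = 0.3511 AU = 5.25246 × 10^10 m
v = 13.61 AU/year = 64513.8 m/s
vr = 64513.8 × 5.25246 × 10^10 = 3.38856 × 10^15 m²/s
L = m × vr = 103 × 3.38856 × 10^15 = 3.49022 × 10^17 kg·m²/s ≈ 3.49 × 10^17 kg·m²/s

Final answer: L = 3.49 × 10^17 kg·m²/s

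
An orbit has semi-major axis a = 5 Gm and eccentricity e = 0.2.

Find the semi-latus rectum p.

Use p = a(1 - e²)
a = 5 Gm = 5 × 10^9 m
e = 0.2,  e² = 0.04,  1 − e² = 0.96
p = a(1 − e²) = 5 × 10^9 m × 0.96 = 4.8 × 10^9 m ≈ 4.8 Gm

Final answer: p = 4.8 Gm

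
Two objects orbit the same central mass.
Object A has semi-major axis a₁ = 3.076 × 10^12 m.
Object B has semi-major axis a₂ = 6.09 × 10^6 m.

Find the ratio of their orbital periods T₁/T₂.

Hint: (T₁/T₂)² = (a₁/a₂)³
a₁ = 3.076 × 10^12 m
a₂ = 6.09 × 10^6 m
a₁/a₂ = 505090
T₁/T₂ = (a₁/a₂)^(3/2) = (505090)^1.5 = 3.58966 × 10^8

Final answer: T₁/T₂ = 3.59 × 10^8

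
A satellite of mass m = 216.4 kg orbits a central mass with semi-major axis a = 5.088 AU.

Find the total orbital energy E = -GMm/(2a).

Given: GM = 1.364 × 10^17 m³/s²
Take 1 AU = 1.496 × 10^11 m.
a = 5.088 AU = 7.61165 × 10^11 m
GM = 1.364 × 10^17 m³/s²
2a = 1.52233 × 10^12 m
GMm = 1.364 × 10^17 × 216.4 = 2.9517 × 10^19 m³·kg/s²
E = −GMm/(2a) = -1.93893 × 10^7 J ≈ -19.39 MJ

Final answer: -19.39 MJ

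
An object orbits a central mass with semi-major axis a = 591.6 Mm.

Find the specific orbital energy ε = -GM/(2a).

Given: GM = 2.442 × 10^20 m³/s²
a = 591.6 Mm = 5.916 × 10^8 m
GM = 2.442 × 10^20 m³/s²
2a = 1.1832 × 10^9 m
ε = −GM/(2a) = -2.06389 × 10^11 J/kg ≈ -206.4 GJ/kg

Final answer: -206.4 GJ/kg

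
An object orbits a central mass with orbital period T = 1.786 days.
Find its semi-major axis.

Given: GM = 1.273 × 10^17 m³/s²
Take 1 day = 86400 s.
T = 1.786 days = 154310 s
GM = 1.273 × 10^17 m³/s²
Kepler's third law: a³ = GM T² / (4π²)
T² = 2.38117 × 10^10 s²
a³ = (1.273 × 10^17) × (2.38117 × 10^10) / (4π²) = 7.67819 × 10^25 m³
a = (a³)^(1/3) = 4.2503 × 10^8 m ≈ 425 Mm

Final answer: 425 Mm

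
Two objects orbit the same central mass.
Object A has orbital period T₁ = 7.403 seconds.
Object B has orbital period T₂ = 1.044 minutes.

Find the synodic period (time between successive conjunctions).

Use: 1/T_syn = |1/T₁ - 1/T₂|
T₁ = 7.403 seconds
T₂ = 1.044 minutes = 62.64 s
1/T₁ = 0.13508 s⁻¹
1/T₂ = 0.0159642 s⁻¹
|1/T₁ − 1/T₂| = 0.119116 s⁻¹
T_syn = 1 / |1/T₁ − 1/T₂| = 8.39517 s ≈ 8.395 seconds

Final answer: T_syn = 8.395 seconds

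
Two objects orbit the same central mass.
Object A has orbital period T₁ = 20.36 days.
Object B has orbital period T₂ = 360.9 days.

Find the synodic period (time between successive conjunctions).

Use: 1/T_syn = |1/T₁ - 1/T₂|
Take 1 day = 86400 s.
T₁ = 20.36 days = 1.7591 × 10^6 s
T₂ = 360.9 days = 3.11818 × 10^7 s
1/T₁ = 5.68471 × 10^-7 s⁻¹
1/T₂ = 3.207 × 10^-8 s⁻¹
|1/T₁ − 1/T₂| = 5.36401 × 10^-7 s⁻¹
T_syn = 1 / |1/T₁ − 1/T₂| = 1.86428 × 10^6 s ≈ 21.58 days

Final answer: T_syn = 21.58 days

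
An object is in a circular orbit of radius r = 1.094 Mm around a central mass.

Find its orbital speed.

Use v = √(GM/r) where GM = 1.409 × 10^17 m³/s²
r = 1.094 Mm = 1.094 × 10^6 m
GM = 1.409 × 10^17 m³/s²
GM/r = (1.409 × 10^17) / (1.094 × 10^6) = 1.28793 × 10^11 m²/s²
v = √(GM/r) = 358878 m/s ≈ 358.9 km/s

Final answer: 358.9 km/s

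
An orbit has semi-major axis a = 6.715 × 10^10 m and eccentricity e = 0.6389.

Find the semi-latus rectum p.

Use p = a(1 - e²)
a = 6.715 × 10^10 m
e = 0.6389,  e² = 0.408193,  1 − e² = 0.591807
p = a(1 − e²) = 6.715 × 10^10 m × 0.591807 = 3.97398 × 10^10 m ≈ 3.974 × 10^10 m

Final answer: p = 3.974 × 10^10 m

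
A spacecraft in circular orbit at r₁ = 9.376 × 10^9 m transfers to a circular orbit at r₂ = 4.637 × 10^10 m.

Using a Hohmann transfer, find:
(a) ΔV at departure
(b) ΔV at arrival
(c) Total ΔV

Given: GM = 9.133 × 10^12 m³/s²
r₁ = 9.376 × 10^9 m
r₂ = 4.637 × 10^10 m
GM = 9.133 × 10^12 m³/s²
Transfer ellipse: a_t = (r₁ + r₂)/2 = 2.7873 × 10^10 m
Circular speed at r₁: v₁ = √(GM/r₁) = 31.2103 m/s
Transfer speed at r₁ (periapsis): v₁ₜ = √(GM(2/r₁ − 1/a_t)) = 40.2554 m/s
(a) ΔV₁ = v₁ₜ − v₁ = 9.04514 m/s ≈ 9.045 m/s
Circular speed at r₂: v₂ = √(GM/r₂) = 14.0342 m/s
Transfer speed at r₂ (apoapsis): v₂ₜ = √(GM(2/r₂ − 1/a_t)) = 8.13964 m/s
(b) ΔV₂ = v₂ − v₂ₜ = 5.89458 m/s ≈ 5.895 m/s
(c) ΔV_total = ΔV₁ + ΔV₂ = 14.9397 m/s ≈ 14.94 m/s

Final answer:
(a) ΔV₁ = 9.045 m/s
(b) ΔV₂ = 5.895 m/s
(c) ΔV_total = 14.94 m/s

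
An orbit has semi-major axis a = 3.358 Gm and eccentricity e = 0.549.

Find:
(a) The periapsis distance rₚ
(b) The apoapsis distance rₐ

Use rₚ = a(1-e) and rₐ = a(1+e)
a = 3.358 Gm = 3.358 × 10^9 m
e = 0.549:  1 − e = 0.451,  1 + e = 1.549
(a) rₚ = a(1 − e) = 3.358 × 10^9 m × 0.451 = 1.51446 × 10^9 m ≈ 1.514 Gm
(b) rₐ = a(1 + e) = 3.358 × 10^9 m × 1.549 = 5.20154 × 10^9 m ≈ 5.202 Gm

Final answer:
(a) rₚ = 1.514 Gm
(b) rₐ = 5.202 Gm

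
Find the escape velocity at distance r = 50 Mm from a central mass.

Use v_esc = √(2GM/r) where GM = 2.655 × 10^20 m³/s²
r = 50 Mm = 5 × 10^7 m
GM = 2.655 × 10^20 m³/s²
2GM/r = 2 × (2.655 × 10^20) / (5 × 10^7) = 1.062 × 10^13 m²/s²
v_esc = √(2GM/r) = 3.25883 × 10^6 m/s ≈ 3259 km/s

Final answer: 3259 km/s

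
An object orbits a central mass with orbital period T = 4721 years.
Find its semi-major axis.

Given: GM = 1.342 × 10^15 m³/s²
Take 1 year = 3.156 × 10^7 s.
T = 4721 years = 1.48995 × 10^11 s
GM = 1.342 × 10^15 m³/s²
Kepler's third law: a³ = GM T² / (4π²)
T² = 2.21994 × 10^22 s²
a³ = (1.342 × 10^15) × (2.21994 × 10^22) / (4π²) = 7.54631 × 10^35 m³
a = (a³)^(1/3) = 9.10427 × 10^11 m ≈ 9.104 × 10^11 m

Final answer: 9.104 × 10^11 m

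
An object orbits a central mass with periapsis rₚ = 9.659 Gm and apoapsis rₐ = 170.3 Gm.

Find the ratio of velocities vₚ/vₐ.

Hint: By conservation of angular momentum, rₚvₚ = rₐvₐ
rₚ = 9.659 Gm = 9.659 × 10^9 m
rₐ = 170.3 Gm = 1.703 × 10^11 m
rₚvₚ = rₐvₐ  ⇒  vₚ/vₐ = rₐ/rₚ
vₚ/vₐ = (1.703 × 10^11) / (9.659 × 10^9) = 17.6312

Final answer: vₚ/vₐ = 17.63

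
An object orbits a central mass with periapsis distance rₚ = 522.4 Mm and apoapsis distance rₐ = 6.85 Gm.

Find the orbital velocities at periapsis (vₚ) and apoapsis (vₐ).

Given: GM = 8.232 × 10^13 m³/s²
rₚ = 522.4 Mm = 5.224 × 10^8 m
rₐ = 6.85 Gm = 6.85 × 10^9 m
GM = 8.232 × 10^13 m³/s²
a = (rₚ + rₐ)/2 = 3.6862 × 10^9 m
Vis-viva: v² = GM (2/r − 1/a)
vₚ² = 8.232 × 10^13 × (3.82848 × 10^-9 − 2.71282 × 10^-10) = 292829 m²/s²
vₚ = 541.137 m/s ≈ 541.1 m/s
vₐ² = 8.232 × 10^13 × (2.91971 × 10^-10 − 2.71282 × 10^-10) = 1703.1 m²/s²
vₐ = 41.2686 m/s ≈ 41.27 m/s

Final answer: vₚ = 541.1 m/s, vₐ = 41.27 m/s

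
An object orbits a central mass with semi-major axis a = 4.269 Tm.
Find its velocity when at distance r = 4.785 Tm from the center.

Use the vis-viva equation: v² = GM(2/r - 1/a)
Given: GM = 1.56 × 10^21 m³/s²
a = 4.269 Tm = 4.269 × 10^12 m
r = 4.785 Tm = 4.785 × 10^12 m
GM = 1.56 × 10^21 m³/s²
2/r − 1/a = 4.17973 × 10^-13 − 2.34247 × 10^-13 = 1.83726 × 10^-13 m⁻¹
v² = GM (2/r − 1/a) = 2.86612 × 10^8 m²/s²
v = 16929.6 m/s ≈ 16.93 km/s

Final answer: 16.93 km/s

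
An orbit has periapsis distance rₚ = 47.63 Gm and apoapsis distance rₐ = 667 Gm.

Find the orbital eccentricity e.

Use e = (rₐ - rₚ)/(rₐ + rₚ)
rₚ = 47.63 Gm = 4.763 × 10^10 m
rₐ = 667 Gm = 6.67 × 10^11 m
rₐ − rₚ = 6.1937 × 10^11 m
rₐ + rₚ = 7.1463 × 10^11 m
e = (rₐ − rₚ)/(rₐ + rₚ) = 0.8667

Final answer: e = 0.8667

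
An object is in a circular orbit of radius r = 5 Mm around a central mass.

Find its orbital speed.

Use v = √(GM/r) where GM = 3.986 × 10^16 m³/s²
r = 5 Mm = 5 × 10^6 m
GM = 3.986 × 10^16 m³/s²
GM/r = (3.986 × 10^16) / (5 × 10^6) = 7.972 × 10^9 m²/s²
v = √(GM/r) = 89286.1 m/s ≈ 89.29 km/s

Final answer: 89.29 km/s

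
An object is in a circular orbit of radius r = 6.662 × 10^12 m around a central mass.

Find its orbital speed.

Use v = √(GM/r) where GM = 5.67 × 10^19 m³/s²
r = 6.662 × 10^12 m
GM = 5.67 × 10^19 m³/s²
GM/r = (5.67 × 10^19) / (6.662 × 10^12) = 8.51096 × 10^6 m²/s²
v = √(GM/r) = 2917.35 m/s ≈ 2.917 km/s

Final answer: 2.917 km/s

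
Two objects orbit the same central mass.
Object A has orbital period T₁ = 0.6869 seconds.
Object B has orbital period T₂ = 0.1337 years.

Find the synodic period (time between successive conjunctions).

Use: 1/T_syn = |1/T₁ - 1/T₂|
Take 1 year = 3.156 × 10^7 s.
T₁ = 0.6869 seconds
T₂ = 0.1337 years = 4.21957 × 10^6 s
1/T₁ = 1.45582 s⁻¹
1/T₂ = 2.36991 × 10^-7 s⁻¹
|1/T₁ − 1/T₂| = 1.45582 s⁻¹
T_syn = 1 / |1/T₁ − 1/T₂| = 0.6869 s ≈ 0.6869 seconds

Final answer: T_syn = 0.6869 seconds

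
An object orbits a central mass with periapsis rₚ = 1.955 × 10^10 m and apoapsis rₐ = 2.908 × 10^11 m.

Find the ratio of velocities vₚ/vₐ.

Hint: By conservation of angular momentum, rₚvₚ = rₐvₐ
rₚ = 1.955 × 10^10 m
rₐ = 2.908 × 10^11 m
rₚvₚ = rₐvₐ  ⇒  vₚ/vₐ = rₐ/rₚ
vₚ/vₐ = (2.908 × 10^11) / (1.955 × 10^10) = 14.8747

Final answer: vₚ/vₐ = 14.87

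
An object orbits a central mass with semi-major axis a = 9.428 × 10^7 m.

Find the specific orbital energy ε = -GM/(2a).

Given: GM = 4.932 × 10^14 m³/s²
a = 9.428 × 10^7 m
GM = 4.932 × 10^14 m³/s²
2a = 1.8856 × 10^8 m
ε = −GM/(2a) = -2.61561 × 10^6 J/kg ≈ -2.616 MJ/kg

Final answer: -2.616 MJ/kg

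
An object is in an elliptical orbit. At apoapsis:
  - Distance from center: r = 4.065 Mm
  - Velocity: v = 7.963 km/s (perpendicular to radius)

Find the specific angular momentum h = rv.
r = 4.065 Mm = 4.065 × 10^6 m
v = 7.963 km/s = 7963 m/s
h = rv = 4.065 × 10^6 × 7963 = 3.23696 × 10^10 m²/s ≈ 3.237 × 10^10 m²/s

Final answer: h = 3.237 × 10^10 m²/s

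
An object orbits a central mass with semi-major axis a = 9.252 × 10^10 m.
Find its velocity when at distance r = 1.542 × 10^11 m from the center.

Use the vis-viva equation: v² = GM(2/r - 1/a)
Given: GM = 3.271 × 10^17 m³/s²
a = 9.252 × 10^10 m
r = 1.542 × 10^11 m
GM = 3.271 × 10^17 m³/s²
2/r − 1/a = 1.29702 × 10^-11 − 1.08085 × 10^-11 = 2.16169 × 10^-12 m⁻¹
v² = GM (2/r − 1/a) = 707090 m²/s²
v = 840.887 m/s ≈ 840.9 m/s

Final answer: 840.9 m/s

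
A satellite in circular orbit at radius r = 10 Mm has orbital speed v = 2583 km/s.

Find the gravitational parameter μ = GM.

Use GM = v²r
r = 10 Mm = 1 × 10^7 m
v = 2583 km/s = 2.583 × 10^6 m/s
v² = 6.67189 × 10^12 m²/s²
GM = v²r = 6.67189 × 10^12 × 1 × 10^7 = 6.67189 × 10^19 m³/s²
GM ≈ 6.672 × 10^19 m³/s²

Final answer: GM = 6.672 × 10^19 m³/s²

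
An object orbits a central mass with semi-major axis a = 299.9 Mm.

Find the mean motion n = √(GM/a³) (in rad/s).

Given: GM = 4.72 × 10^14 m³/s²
a = 299.9 Mm = 2.999 × 10^8 m
GM = 4.72 × 10^14 m³/s²
a³ = 2.6973 × 10^25 m³
GM/a³ = (4.72 × 10^14) / (2.6973 × 10^25) = 1.7499 × 10^-11 s⁻²
n = √(GM/a³) = 4.18318 × 10^-6 rad/s ≈ 4.183 × 10^-6 rad/s

Final answer: n = 4.183 × 10^-6 rad/s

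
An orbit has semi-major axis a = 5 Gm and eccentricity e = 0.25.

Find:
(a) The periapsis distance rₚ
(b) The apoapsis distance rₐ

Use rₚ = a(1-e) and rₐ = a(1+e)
a = 5 Gm = 5 × 10^9 m
e = 0.25:  1 − e = 0.75,  1 + e = 1.25
(a) rₚ = a(1 − e) = 5 × 10^9 m × 0.75 = 3.75 × 10^9 m ≈ 3.75 Gm
(b) rₐ = a(1 + e) = 5 × 10^9 m × 1.25 = 6.25 × 10^9 m ≈ 6.25 Gm

Final answer:
(a) rₚ = 3.75 Gm
(b) rₐ = 6.25 Gm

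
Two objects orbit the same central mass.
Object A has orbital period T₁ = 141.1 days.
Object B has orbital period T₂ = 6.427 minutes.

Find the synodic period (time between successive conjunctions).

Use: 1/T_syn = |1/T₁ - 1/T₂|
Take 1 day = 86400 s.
T₁ = 141.1 days = 1.2191 × 10^7 s
T₂ = 6.427 minutes = 385.62 s
1/T₁ = 8.20275 × 10^-8 s⁻¹
1/T₂ = 0.00259323 s⁻¹
|1/T₁ − 1/T₂| = 0.00259314 s⁻¹
T_syn = 1 / |1/T₁ − 1/T₂| = 385.632 s ≈ 6.427 minutes

Final answer: T_syn = 6.427 minutes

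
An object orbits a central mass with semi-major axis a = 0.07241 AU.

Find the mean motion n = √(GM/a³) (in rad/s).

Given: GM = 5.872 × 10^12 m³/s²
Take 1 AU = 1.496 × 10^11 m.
a = 0.07241 AU = 1.08325 × 10^10 m
GM = 5.872 × 10^12 m³/s²
a³ = 1.27113 × 10^30 m³
GM/a³ = (5.872 × 10^12) / (1.27113 × 10^30) = 4.61951 × 10^-18 s⁻²
n = √(GM/a³) = 2.1493 × 10^-9 rad/s ≈ 2.149 × 10^-9 rad/s

Final answer: n = 2.149 × 10^-9 rad/s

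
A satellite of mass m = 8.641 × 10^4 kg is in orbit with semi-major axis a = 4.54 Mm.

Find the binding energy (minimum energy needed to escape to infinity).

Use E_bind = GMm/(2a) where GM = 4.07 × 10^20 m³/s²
a = 4.54 Mm = 4.54 × 10^6 m
GM = 4.07 × 10^20 m³/s²
m = 8.641 × 10^4 kg
GMm = 4.07 × 10^20 × 86410 = 3.51689 × 10^25 m³·kg/s²
2a = 9.08 × 10^6 m
E_bind = GMm/(2a) = 3.87322 × 10^18 J ≈ 3.873 EJ

Final answer: 3.873 EJ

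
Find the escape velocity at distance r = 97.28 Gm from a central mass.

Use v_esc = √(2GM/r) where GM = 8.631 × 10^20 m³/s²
r = 97.28 Gm = 9.728 × 10^10 m
GM = 8.631 × 10^20 m³/s²
2GM/r = 2 × (8.631 × 10^20) / (9.728 × 10^10) = 1.77447 × 10^10 m²/s²
v_esc = √(2GM/r) = 133209 m/s ≈ 133.2 km/s

Final answer: 133.2 km/s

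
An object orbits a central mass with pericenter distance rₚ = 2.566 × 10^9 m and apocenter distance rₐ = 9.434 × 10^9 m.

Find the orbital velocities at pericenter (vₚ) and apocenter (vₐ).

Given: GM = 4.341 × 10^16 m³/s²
rₚ = 2.566 × 10^9 m
rₐ = 9.434 × 10^9 m
GM = 4.341 × 10^16 m³/s²
a = (rₚ + rₐ)/2 = 6 × 10^9 m
Vis-viva: v² = GM (2/r − 1/a)
vₚ² = 4.341 × 10^16 × (7.79423 × 10^-10 − 1.66667 × 10^-10) = 2.65998 × 10^7 m²/s²
vₚ = 5157.5 m/s ≈ 5.157 km/s
vₐ² = 4.341 × 10^16 × (2.11999 × 10^-10 − 1.66667 × 10^-10) = 1.96788 × 10^6 m²/s²
vₐ = 1402.81 m/s ≈ 1.403 km/s

Final answer: vₚ = 5.157 km/s, vₐ = 1.403 km/s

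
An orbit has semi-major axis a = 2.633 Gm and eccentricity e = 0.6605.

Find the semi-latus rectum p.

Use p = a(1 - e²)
a = 2.633 Gm = 2.633 × 10^9 m
e = 0.6605,  e² = 0.43626,  1 − e² = 0.56374
p = a(1 − e²) = 2.633 × 10^9 m × 0.56374 = 1.48433 × 10^9 m ≈ 1.484 Gm

Final answer: p = 1.484 Gm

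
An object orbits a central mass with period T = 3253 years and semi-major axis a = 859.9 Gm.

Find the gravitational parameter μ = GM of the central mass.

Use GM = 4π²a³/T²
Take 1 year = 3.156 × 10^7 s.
T = 3253 years = 1.02665 × 10^11 s
a = 859.9 Gm = 8.599 × 10^11 m
a³ = 6.35834 × 10^35 m³
T² = 1.054 × 10^22 s²
GM = 4π² × (6.35834 × 10^35) / (1.054 × 10^22) = 2.38156 × 10^15 m³/s²
GM ≈ 2.382 × 10^15 m³/s²

Final answer: GM = 2.382 × 10^15 m³/s²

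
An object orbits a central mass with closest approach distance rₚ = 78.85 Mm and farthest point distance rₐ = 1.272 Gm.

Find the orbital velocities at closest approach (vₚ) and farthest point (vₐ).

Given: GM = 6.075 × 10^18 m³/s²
rₚ = 78.85 Mm = 7.885 × 10^7 m
rₐ = 1.272 Gm = 1.272 × 10^9 m
GM = 6.075 × 10^18 m³/s²
a = (rₚ + rₐ)/2 = 6.75425 × 10^8 m
Vis-viva: v² = GM (2/r − 1/a)
vₚ² = 6.075 × 10^18 × (2.53646 × 10^-8 − 1.48055 × 10^-9) = 1.45096 × 10^11 m²/s²
vₚ = 380914 m/s ≈ 380.9 km/s
vₐ² = 6.075 × 10^18 × (1.57233 × 10^-9 − 1.48055 × 10^-9) = 5.5755 × 10^8 m²/s²
vₐ = 23612.5 m/s ≈ 23.61 km/s

Final answer: vₚ = 380.9 km/s, vₐ = 23.61 km/s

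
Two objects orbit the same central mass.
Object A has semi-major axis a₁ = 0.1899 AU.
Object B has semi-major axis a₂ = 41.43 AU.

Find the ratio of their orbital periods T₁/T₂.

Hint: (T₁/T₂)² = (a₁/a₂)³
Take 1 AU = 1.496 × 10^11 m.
a₁ = 0.1899 AU = 2.8409 × 10^10 m
a₂ = 41.43 AU = 6.19793 × 10^12 m
a₁/a₂ = 0.00458364
T₁/T₂ = (a₁/a₂)^(3/2) = (0.00458364)^1.5 = 0.000310324

Final answer: T₁/T₂ = 0.0003103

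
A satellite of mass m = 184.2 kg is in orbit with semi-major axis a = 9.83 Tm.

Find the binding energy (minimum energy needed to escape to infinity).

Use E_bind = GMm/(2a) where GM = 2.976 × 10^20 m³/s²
a = 9.83 Tm = 9.83 × 10^12 m
GM = 2.976 × 10^20 m³/s²
m = 184.2 kg
GMm = 2.976 × 10^20 × 184.2 = 5.48179 × 10^22 m³·kg/s²
2a = 1.966 × 10^13 m
E_bind = GMm/(2a) = 2.7883 × 10^9 J ≈ 2.788 GJ

Final answer: 2.788 GJ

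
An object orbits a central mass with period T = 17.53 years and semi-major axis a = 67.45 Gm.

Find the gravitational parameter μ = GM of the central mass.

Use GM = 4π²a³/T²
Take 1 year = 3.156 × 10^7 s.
T = 17.53 years = 5.53247 × 10^8 s
a = 67.45 Gm = 6.745 × 10^10 m
a³ = 3.06864 × 10^32 m³
T² = 3.06082 × 10^17 s²
GM = 4π² × (3.06864 × 10^32) / (3.06082 × 10^17) = 3.95793 × 10^16 m³/s²
GM ≈ 3.958 × 10^16 m³/s²

Final answer: GM = 3.958 × 10^16 m³/s²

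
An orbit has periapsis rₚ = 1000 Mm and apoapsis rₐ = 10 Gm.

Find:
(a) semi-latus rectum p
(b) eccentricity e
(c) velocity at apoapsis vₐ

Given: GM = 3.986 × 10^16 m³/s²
rₚ = 1000 Mm = 1 × 10^9 m
rₐ = 10 Gm = 1 × 10^10 m
GM = 3.986 × 10^16 m³/s²
a = (rₚ + rₐ)/2 = 5.5 × 10^9 m
e = (rₐ − rₚ)/(rₐ + rₚ) = (9 × 10^9) / (1.1 × 10^10) = 0.818182
(a) 1 − e² = 0.330579;  p = a(1 − e²) = 5.5 × 10^9 × 0.330579 = 1.81818 × 10^9 m ≈ 1.818 Gm
(b) e = 0.818182 ≈ 0.8182
(c) vₐ² = GM (2/rₐ − 1/a) = 3.986 × 10^16 × (2 × 10^-10 − 1.81818 × 10^-10) = 724727 m²/s²;  vₐ = 851.309 m/s ≈ 851.3 m/s

Final answer:
(a) semi-latus rectum p = 1.818 Gm
(b) eccentricity e = 0.8182
(c) velocity at apoapsis vₐ = 851.3 m/s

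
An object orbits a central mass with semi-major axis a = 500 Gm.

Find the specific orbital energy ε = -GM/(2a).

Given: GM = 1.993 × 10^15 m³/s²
a = 500 Gm = 5 × 10^11 m
GM = 1.993 × 10^15 m³/s²
2a = 1 × 10^12 m
ε = −GM/(2a) = -1993 J/kg ≈ -1.993 kJ/kg

Final answer: -1.993 kJ/kg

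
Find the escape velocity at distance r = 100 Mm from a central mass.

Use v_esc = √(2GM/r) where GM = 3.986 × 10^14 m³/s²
r = 100 Mm = 1 × 10^8 m
GM = 3.986 × 10^14 m³/s²
2GM/r = 2 × (3.986 × 10^14) / (1 × 10^8) = 7.972 × 10^6 m²/s²
v_esc = √(2GM/r) = 2823.47 m/s ≈ 2.823 km/s

Final answer: 2.823 km/s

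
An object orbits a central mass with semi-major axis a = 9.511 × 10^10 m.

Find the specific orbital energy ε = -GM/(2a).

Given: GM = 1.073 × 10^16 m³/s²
a = 9.511 × 10^10 m
GM = 1.073 × 10^16 m³/s²
2a = 1.9022 × 10^11 m
ε = −GM/(2a) = -56408.4 J/kg ≈ -56.41 kJ/kg

Final answer: -56.41 kJ/kg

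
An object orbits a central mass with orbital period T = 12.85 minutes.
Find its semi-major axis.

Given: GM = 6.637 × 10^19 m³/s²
T = 12.85 minutes = 771 s
GM = 6.637 × 10^19 m³/s²
Kepler's third law: a³ = GM T² / (4π²)
T² = 594441 s²
a³ = (6.637 × 10^19) × 594441 / (4π²) = 9.99357 × 10^23 m³
a = (a³)^(1/3) = 9.99786 × 10^7 m ≈ 99.98 Mm

Final answer: 99.98 Mm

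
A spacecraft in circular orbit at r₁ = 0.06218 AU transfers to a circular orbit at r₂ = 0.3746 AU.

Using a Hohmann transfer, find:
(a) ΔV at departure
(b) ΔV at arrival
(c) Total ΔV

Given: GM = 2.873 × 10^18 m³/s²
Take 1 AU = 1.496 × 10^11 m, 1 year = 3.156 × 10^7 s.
r₁ = 0.06218 AU = 9.30213 × 10^9 m
r₂ = 0.3746 AU = 5.60402 × 10^10 m
GM = 2.873 × 10^18 m³/s²
Transfer ellipse: a_t = (r₁ + r₂)/2 = 3.26711 × 10^10 m
Circular speed at r₁: v₁ = √(GM/r₁) = 17574.2 m/s
Transfer speed at r₁ (periapsis): v₁ₜ = √(GM(2/r₁ − 1/a_t)) = 23016.8 m/s
(a) ΔV₁ = v₁ₜ − v₁ = 5442.51 m/s ≈ 1.148 AU/year
Circular speed at r₂: v₂ = √(GM/r₂) = 7160.08 m/s
Transfer speed at r₂ (apoapsis): v₂ₜ = √(GM(2/r₂ − 1/a_t)) = 3820.56 m/s
(b) ΔV₂ = v₂ − v₂ₜ = 3339.52 m/s ≈ 0.7045 AU/year
(c) ΔV_total = ΔV₁ + ΔV₂ = 8782.04 m/s ≈ 1.853 AU/year

Final answer:
(a) ΔV₁ = 1.148 AU/year
(b) ΔV₂ = 0.7045 AU/year
(c) ΔV_total = 1.853 AU/year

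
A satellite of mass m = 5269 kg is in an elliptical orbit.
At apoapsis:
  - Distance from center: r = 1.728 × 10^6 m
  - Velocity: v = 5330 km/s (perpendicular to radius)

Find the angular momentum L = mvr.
r = 1.728 × 10^6 m
v = 5330 km/s = 5.33 × 10^6 m/s
vr = 5.33 × 10^6 × 1.728 × 10^6 = 9.21024 × 10^12 m²/s
L = m × vr = 5269 × 9.21024 × 10^12 = 4.85288 × 10^16 kg·m²/s ≈ 4.853 × 10^16 kg·m²/s

Final answer: L = 4.853 × 10^16 kg·m²/s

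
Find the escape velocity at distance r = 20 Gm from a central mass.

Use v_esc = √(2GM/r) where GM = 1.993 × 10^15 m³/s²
r = 20 Gm = 2 × 10^10 m
GM = 1.993 × 10^15 m³/s²
2GM/r = 2 × (1.993 × 10^15) / (2 × 10^10) = 199300 m²/s²
v_esc = √(2GM/r) = 446.43 m/s ≈ 446.4 m/s

Final answer: 446.4 m/s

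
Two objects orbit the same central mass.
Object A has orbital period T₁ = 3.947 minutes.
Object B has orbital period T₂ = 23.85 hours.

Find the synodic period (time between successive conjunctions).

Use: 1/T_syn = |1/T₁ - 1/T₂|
T₁ = 3.947 minutes = 236.82 s
T₂ = 23.85 hours = 85860 s
1/T₁ = 0.00422262 s⁻¹
1/T₂ = 1.16469 × 10^-5 s⁻¹
|1/T₁ − 1/T₂| = 0.00421097 s⁻¹
T_syn = 1 / |1/T₁ − 1/T₂| = 237.475 s ≈ 3.958 minutes

Final answer: T_syn = 3.958 minutes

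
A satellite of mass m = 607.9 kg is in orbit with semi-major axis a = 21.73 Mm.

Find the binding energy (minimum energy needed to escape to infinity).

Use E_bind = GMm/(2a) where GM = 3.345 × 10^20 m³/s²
a = 21.73 Mm = 2.173 × 10^7 m
GM = 3.345 × 10^20 m³/s²
m = 607.9 kg
GMm = 3.345 × 10^20 × 607.9 = 2.03343 × 10^23 m³·kg/s²
2a = 4.346 × 10^7 m
E_bind = GMm/(2a) = 4.67884 × 10^15 J ≈ 4.679 PJ

Final answer: 4.679 PJ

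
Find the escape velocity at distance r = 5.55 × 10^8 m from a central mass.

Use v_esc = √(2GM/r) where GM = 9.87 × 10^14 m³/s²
r = 5.55 × 10^8 m
GM = 9.87 × 10^14 m³/s²
2GM/r = 2 × (9.87 × 10^14) / (5.55 × 10^8) = 3.55676 × 10^6 m²/s²
v_esc = √(2GM/r) = 1885.94 m/s ≈ 1.886 km/s

Final answer: 1.886 km/s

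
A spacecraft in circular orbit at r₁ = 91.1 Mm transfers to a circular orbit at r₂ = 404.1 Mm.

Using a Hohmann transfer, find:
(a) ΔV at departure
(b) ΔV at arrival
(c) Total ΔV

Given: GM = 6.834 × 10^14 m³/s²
r₁ = 91.1 Mm = 9.11 × 10^7 m
r₂ = 404.1 Mm = 4.041 × 10^8 m
GM = 6.834 × 10^14 m³/s²
Transfer ellipse: a_t = (r₁ + r₂)/2 = 2.476 × 10^8 m
Circular speed at r₁: v₁ = √(GM/r₁) = 2738.91 m/s
Transfer speed at r₁ (periapsis): v₁ₜ = √(GM(2/r₁ − 1/a_t)) = 3499.03 m/s
(a) ΔV₁ = v₁ₜ − v₁ = 760.114 m/s ≈ 760.1 m/s
Circular speed at r₂: v₂ = √(GM/r₂) = 1300.45 m/s
Transfer speed at r₂ (apoapsis): v₂ₜ = √(GM(2/r₂ − 1/a_t)) = 788.818 m/s
(b) ΔV₂ = v₂ − v₂ₜ = 511.63 m/s ≈ 511.6 m/s
(c) ΔV_total = ΔV₁ + ΔV₂ = 1271.74 m/s ≈ 1.272 km/s

Final answer:
(a) ΔV₁ = 760.1 m/s
(b) ΔV₂ = 511.6 m/s
(c) ΔV_total = 1.272 km/s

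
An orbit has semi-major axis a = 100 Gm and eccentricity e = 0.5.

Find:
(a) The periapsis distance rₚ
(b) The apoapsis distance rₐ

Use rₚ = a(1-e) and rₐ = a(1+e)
a = 100 Gm = 1 × 10^11 m
e = 0.5:  1 − e = 0.5,  1 + e = 1.5
(a) rₚ = a(1 − e) = 1 × 10^11 m × 0.5 = 5 × 10^10 m ≈ 50 Gm
(b) rₐ = a(1 + e) = 1 × 10^11 m × 1.5 = 1.5 × 10^11 m ≈ 150 Gm

Final answer:
(a) rₚ = 50 Gm
(b) rₐ = 150 Gm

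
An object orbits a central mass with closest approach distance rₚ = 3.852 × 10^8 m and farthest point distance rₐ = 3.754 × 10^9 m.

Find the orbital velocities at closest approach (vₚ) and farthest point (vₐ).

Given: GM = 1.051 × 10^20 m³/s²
rₚ = 3.852 × 10^8 m
rₐ = 3.754 × 10^9 m
GM = 1.051 × 10^20 m³/s²
a = (rₚ + rₐ)/2 = 2.0696 × 10^9 m
Vis-viva: v² = GM (2/r − 1/a)
vₚ² = 1.051 × 10^20 × (5.19211 × 10^-9 − 4.83185 × 10^-10) = 4.94908 × 10^11 m²/s²
vₚ = 703497 m/s ≈ 703.5 km/s
vₐ² = 1.051 × 10^20 × (5.32765 × 10^-10 − 4.83185 × 10^-10) = 5.21085 × 10^9 m²/s²
vₐ = 72186.2 m/s ≈ 72.19 km/s

Final answer: vₚ = 703.5 km/s, vₐ = 72.19 km/s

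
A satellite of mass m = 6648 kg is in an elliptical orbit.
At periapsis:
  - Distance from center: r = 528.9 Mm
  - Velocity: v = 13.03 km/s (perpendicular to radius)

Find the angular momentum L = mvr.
r = 528.9 Mm = 5.289 × 10^8 m
v = 13.03 km/s = 13030 m/s
vr = 13030 × 5.289 × 10^8 = 6.89157 × 10^12 m²/s
L = m × vr = 6648 × 6.89157 × 10^12 = 4.58151 × 10^16 kg·m²/s ≈ 4.582 × 10^16 kg·m²/s

Final answer: L = 4.582 × 10^16 kg·m²/s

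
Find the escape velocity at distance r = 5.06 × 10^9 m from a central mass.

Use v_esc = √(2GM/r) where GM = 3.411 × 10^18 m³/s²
r = 5.06 × 10^9 m
GM = 3.411 × 10^18 m³/s²
2GM/r = 2 × (3.411 × 10^18) / (5.06 × 10^9) = 1.34822 × 10^9 m²/s²
v_esc = √(2GM/r) = 36718.1 m/s ≈ 36.72 km/s

Final answer: 36.72 km/s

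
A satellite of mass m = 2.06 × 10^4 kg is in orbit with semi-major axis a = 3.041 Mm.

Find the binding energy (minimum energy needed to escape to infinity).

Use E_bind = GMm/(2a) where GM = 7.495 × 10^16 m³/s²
a = 3.041 Mm = 3.041 × 10^6 m
GM = 7.495 × 10^16 m³/s²
m = 2.06 × 10^4 kg
GMm = 7.495 × 10^16 × 20600 = 1.54397 × 10^21 m³·kg/s²
2a = 6.082 × 10^6 m
E_bind = GMm/(2a) = 2.53859 × 10^14 J ≈ 253.9 TJ

Final answer: 253.9 TJ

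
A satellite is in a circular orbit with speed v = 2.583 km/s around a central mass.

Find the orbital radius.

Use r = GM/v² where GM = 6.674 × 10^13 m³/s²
v = 2.583 km/s = 2583 m/s
GM = 6.674 × 10^13 m³/s²
v² = 6.67189 × 10^6 m²/s²
r = GM/v² = (6.674 × 10^13) / (6.67189 × 10^6) = 1.00032 × 10^7 m ≈ 10 Mm

Final answer: 10 Mm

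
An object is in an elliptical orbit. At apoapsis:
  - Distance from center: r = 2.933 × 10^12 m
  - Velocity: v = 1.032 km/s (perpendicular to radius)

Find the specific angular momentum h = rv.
r = 2.933 × 10^12 m
v = 1.032 km/s = 1032 m/s
h = rv = 2.933 × 10^12 × 1032 = 3.02686 × 10^15 m²/s ≈ 3.027 × 10^15 m²/s

Final answer: h = 3.027 × 10^15 m²/s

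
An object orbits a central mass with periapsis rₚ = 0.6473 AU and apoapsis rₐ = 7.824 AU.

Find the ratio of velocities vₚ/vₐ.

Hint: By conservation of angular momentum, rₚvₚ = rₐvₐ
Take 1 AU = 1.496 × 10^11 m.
rₚ = 0.6473 AU = 9.68361 × 10^10 m
rₐ = 7.824 AU = 1.17047 × 10^12 m
rₚvₚ = rₐvₐ  ⇒  vₚ/vₐ = rₐ/rₚ
vₚ/vₐ = (1.17047 × 10^12) / (9.68361 × 10^10) = 12.0871

Final answer: vₚ/vₐ = 12.09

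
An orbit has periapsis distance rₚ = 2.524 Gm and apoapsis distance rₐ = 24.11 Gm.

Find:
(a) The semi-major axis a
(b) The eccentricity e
rₚ = 2.524 Gm = 2.524 × 10^9 m
rₐ = 24.11 Gm = 2.411 × 10^10 m
(a) a = (rₚ + rₐ)/2 = 1.3317 × 10^10 m ≈ 13.32 Gm
(b) e = (rₐ − rₚ)/(rₐ + rₚ) = (2.1586 × 10^10) / (2.6634 × 10^10) = 0.810468

Final answer:
(a) a = 13.32 Gm
(b) e = 0.8105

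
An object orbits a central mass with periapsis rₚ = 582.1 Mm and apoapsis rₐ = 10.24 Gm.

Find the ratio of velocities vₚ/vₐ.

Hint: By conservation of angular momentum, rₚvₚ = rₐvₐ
rₚ = 582.1 Mm = 5.821 × 10^8 m
rₐ = 10.24 Gm = 1.024 × 10^10 m
rₚvₚ = rₐvₐ  ⇒  vₚ/vₐ = rₐ/rₚ
vₚ/vₐ = (1.024 × 10^10) / (5.821 × 10^8) = 17.5915

Final answer: vₚ/vₐ = 17.59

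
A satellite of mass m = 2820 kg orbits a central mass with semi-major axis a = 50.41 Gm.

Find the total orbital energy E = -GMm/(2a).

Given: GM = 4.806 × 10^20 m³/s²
a = 50.41 Gm = 5.041 × 10^10 m
GM = 4.806 × 10^20 m³/s²
2a = 1.0082 × 10^11 m
GMm = 4.806 × 10^20 × 2820 = 1.35529 × 10^24 m³·kg/s²
E = −GMm/(2a) = -1.34427 × 10^13 J ≈ -13.44 TJ

Final answer: -13.44 TJ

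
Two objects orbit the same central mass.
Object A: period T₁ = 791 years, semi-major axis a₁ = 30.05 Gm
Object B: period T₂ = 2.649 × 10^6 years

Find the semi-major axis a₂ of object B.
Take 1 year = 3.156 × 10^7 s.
T₁ = 791 years = 2.4964 × 10^10 s
T₂ = 2.649 × 10^6 years = 8.36024 × 10^13 s
a₁ = 30.05 Gm = 3.005 × 10^10 m
Kepler's third law: (T₂/T₁)² = (a₂/a₁)³  ⇒  a₂ = a₁ (T₂/T₁)^(2/3)
T₂/T₁ = 3348.93
(T₂/T₁)^(2/3) = 223.84
a₂ = 3.005 × 10^10 m × 223.84 = 6.72638 × 10^12 m ≈ 6.726 Tm

Final answer: a₂ = 6.726 Tm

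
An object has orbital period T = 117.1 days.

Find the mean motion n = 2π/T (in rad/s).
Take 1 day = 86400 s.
T = 117.1 days = 1.01174 × 10^7 s
n = 2π / (1.01174 × 10^7 s) = 6.21025 × 10^-7 rad/s ≈ 6.21 × 10^-7 rad/s

Final answer: n = 6.21 × 10^-7 rad/s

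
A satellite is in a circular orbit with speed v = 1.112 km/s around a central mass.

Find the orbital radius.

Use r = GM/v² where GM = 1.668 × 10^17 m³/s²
v = 1.112 km/s = 1112 m/s
GM = 1.668 × 10^17 m³/s²
v² = 1.23654 × 10^6 m²/s²
r = GM/v² = (1.668 × 10^17) / (1.23654 × 10^6) = 1.34892 × 10^11 m ≈ 134.9 Gm

Final answer: 134.9 Gm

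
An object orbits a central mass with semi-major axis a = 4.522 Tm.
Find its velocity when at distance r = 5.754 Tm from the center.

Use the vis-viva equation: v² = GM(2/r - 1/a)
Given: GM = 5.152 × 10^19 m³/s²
a = 4.522 Tm = 4.522 × 10^12 m
r = 5.754 Tm = 5.754 × 10^12 m
GM = 5.152 × 10^19 m³/s²
2/r − 1/a = 3.47584 × 10^-13 − 2.21141 × 10^-13 = 1.26443 × 10^-13 m⁻¹
v² = GM (2/r − 1/a) = 6.51435 × 10^6 m²/s²
v = 2552.32 m/s ≈ 2.552 km/s

Final answer: 2.552 km/s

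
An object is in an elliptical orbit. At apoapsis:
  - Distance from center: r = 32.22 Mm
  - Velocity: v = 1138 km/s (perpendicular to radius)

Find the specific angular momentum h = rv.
r = 32.22 Mm = 3.222 × 10^7 m
v = 1138 km/s = 1.138 × 10^6 m/s
h = rv = 3.222 × 10^7 × 1.138 × 10^6 = 3.66664 × 10^13 m²/s ≈ 3.667 × 10^13 m²/s

Final answer: h = 3.667 × 10^13 m²/s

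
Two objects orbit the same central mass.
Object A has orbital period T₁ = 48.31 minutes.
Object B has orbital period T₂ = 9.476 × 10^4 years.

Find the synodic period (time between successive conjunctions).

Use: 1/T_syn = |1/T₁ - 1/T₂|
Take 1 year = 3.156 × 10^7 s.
T₁ = 48.31 minutes = 2898.6 s
T₂ = 9.476 × 10^4 years = 2.99063 × 10^12 s
1/T₁ = 0.000344994 s⁻¹
1/T₂ = 3.34378 × 10^-13 s⁻¹
|1/T₁ − 1/T₂| = 0.000344994 s⁻¹
T_syn = 1 / |1/T₁ − 1/T₂| = 2898.6 s ≈ 48.31 minutes

Final answer: T_syn = 48.31 minutes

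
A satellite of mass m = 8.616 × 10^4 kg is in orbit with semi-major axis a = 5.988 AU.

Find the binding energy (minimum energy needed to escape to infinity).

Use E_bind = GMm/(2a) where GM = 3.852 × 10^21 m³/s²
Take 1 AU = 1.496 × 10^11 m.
a = 5.988 AU = 8.95805 × 10^11 m
GM = 3.852 × 10^21 m³/s²
m = 8.616 × 10^4 kg
GMm = 3.852 × 10^21 × 86160 = 3.31888 × 10^26 m³·kg/s²
2a = 1.79161 × 10^12 m
E_bind = GMm/(2a) = 1.85246 × 10^14 J ≈ 185.2 TJ

Final answer: 185.2 TJ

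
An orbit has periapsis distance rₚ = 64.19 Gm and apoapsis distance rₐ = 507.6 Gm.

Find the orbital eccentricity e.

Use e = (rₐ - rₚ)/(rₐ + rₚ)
rₚ = 64.19 Gm = 6.419 × 10^10 m
rₐ = 507.6 Gm = 5.076 × 10^11 m
rₐ − rₚ = 4.4341 × 10^11 m
rₐ + rₚ = 5.7179 × 10^11 m
e = (rₐ − rₚ)/(rₐ + rₚ) = 0.775477

Final answer: e = 0.7755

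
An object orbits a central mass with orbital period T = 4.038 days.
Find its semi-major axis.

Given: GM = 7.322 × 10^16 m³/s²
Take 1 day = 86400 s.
T = 4.038 days = 348883 s
GM = 7.322 × 10^16 m³/s²
Kepler's third law: a³ = GM T² / (4π²)
T² = 1.21719 × 10^11 s²
a³ = (7.322 × 10^16) × (1.21719 × 10^11) / (4π²) = 2.25751 × 10^26 m³
a = (a³)^(1/3) = 6.08896 × 10^8 m ≈ 6.089 × 10^8 m

Final answer: 6.089 × 10^8 m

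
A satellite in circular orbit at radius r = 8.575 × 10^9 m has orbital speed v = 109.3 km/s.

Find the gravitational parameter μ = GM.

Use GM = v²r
r = 8.575 × 10^9 m
v = 109.3 km/s = 109300 m/s
v² = 1.19465 × 10^10 m²/s²
GM = v²r = 1.19465 × 10^10 × 8.575 × 10^9 = 1.02441 × 10^20 m³/s²
GM ≈ 1.024 × 10^20 m³/s²

Final answer: GM = 1.024 × 10^20 m³/s²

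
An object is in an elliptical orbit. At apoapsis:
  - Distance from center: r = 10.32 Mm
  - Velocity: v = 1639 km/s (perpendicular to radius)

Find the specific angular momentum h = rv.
r = 10.32 Mm = 1.032 × 10^7 m
v = 1639 km/s = 1.639 × 10^6 m/s
h = rv = 1.032 × 10^7 × 1.639 × 10^6 = 1.69145 × 10^13 m²/s ≈ 1.691 × 10^13 m²/s

Final answer: h = 1.691 × 10^13 m²/s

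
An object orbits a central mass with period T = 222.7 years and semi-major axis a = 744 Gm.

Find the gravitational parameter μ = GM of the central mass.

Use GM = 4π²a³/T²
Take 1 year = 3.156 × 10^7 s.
T = 222.7 years = 7.02841 × 10^9 s
a = 744 Gm = 7.44 × 10^11 m
a³ = 4.11831 × 10^35 m³
T² = 4.93986 × 10^19 s²
GM = 4π² × (4.11831 × 10^35) / (4.93986 × 10^19) = 3.29127 × 10^17 m³/s²
GM ≈ 3.291 × 10^17 m³/s²

Final answer: GM = 3.291 × 10^17 m³/s²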